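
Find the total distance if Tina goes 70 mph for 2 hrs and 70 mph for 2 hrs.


Leg 1 distance:
70 x 2 = 140 miles
Leg 2 distance:
70 x 2 = 140 miles
Total distance:
140 + 140 = 280 miles

280 miles


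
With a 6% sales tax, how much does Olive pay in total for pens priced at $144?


Calculate the tax:
6% of $144 = $8.64
Add tax to price:
$144 + $8.64 = $152.64

$152.64


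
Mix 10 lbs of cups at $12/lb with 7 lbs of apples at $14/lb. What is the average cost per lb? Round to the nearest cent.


Cost of cups:
10 x $12 = $120
Cost of apples:
7 x $14 = $98
Total cost: $120 + $98 = $218
Total weight: 17 lbs
Average: $218 / 17 = $12.8235... ≈ $12.82/lb

$12.82/lb


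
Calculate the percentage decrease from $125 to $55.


Find the absolute change:
|55 - 125| = 70
Divide by original and multiply by 100:
70 / 125 x 100 = 56%

56%


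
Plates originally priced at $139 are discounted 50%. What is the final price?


Calculate the discount amount:
50% of $139 = $69.50
Subtract from original:
$139 - $69.50 = $69.50

$69.50


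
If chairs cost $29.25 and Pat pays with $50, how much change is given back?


Start with the amount paid:
$50
Subtract the price:
$50 - $29.25 = $20.75

$20.75


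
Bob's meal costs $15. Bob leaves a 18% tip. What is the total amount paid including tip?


Calculate the tip:
18% of $15 = $2.70
Add tip to meal cost:
$15 + $2.70 = $17.70

$17.70


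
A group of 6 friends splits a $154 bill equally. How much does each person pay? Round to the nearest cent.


Total bill: $154
Number of people: 6
Each pays: $154 / 6 = $25.6666... ≈ $25.67

$25.67


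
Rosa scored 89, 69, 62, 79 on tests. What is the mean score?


Add the scores:
89 + 69 + 62 + 79 = 299
Divide by the number of tests:
299 / 4 = 74.75

74.75


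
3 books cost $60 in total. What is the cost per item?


Total cost: $60
Number of items: 3
Unit price: $60 / 3 = $20

$20


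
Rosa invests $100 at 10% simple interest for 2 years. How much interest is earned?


Use the formula I = P x R x T / 100
P x R x T = 100 x 10 x 2 = 2000
I = 2000 / 100 = $20

$20


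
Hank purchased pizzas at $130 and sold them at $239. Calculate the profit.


Selling price = $239
Cost price = $130
Profit = selling price - cost price:
Profit = $239 - $130 = $109

$109


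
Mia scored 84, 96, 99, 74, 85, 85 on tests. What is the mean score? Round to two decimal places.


Add the scores:
84 + 96 + 99 + 74 + 85 + 85 = 523
Divide by the number of tests:
523 / 6 = 87.1666... ≈ 87.17

87.17


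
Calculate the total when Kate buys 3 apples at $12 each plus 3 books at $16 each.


Cost of apples:
3 x $12 = $36
Cost of books:
3 x $16 = $48
Add both:
$36 + $48 = $84

$84


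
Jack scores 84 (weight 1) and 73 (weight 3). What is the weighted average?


Weighted sum:
1 x 84 + 3 x 73 = 303
Total weight:
1 + 3 = 4
Weighted average:
303 / 4 = 75.75

75.75


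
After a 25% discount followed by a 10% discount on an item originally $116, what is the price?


First discount:
25% of $116 = $29
Price after first discount:
$116 - $29 = $87
Second discount:
10% of $87 = $8.70
Final price:
$87 - $8.70 = $78.30

$78.30


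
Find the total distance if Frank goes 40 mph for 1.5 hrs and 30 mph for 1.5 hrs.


Leg 1 distance:
40 x 1.5 = 60 miles
Leg 2 distance:
30 x 1.5 = 45 miles
Total distance:
60 + 45 = 105 miles

105 miles


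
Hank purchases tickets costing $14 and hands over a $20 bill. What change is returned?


Start with the amount paid:
$20
Subtract the price:
$20 - $14 = $6

$6


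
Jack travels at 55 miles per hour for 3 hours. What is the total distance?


Use the formula: distance = speed x time
Speed = 55 mph, Time = 3 hours
55 x 3 = 165 miles

165 miles


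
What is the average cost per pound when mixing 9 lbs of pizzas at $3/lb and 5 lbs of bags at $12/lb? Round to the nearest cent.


Cost of pizzas:
9 x $3 = $27
Cost of bags:
5 x $12 = $60
Total cost: $27 + $60 = $87
Total weight: 14 lbs
Average: $87 / 14 = $6.2142... ≈ $6.21/lb

$6.21/lb


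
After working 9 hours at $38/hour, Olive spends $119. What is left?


Calculate earnings:
9 x $38 = $342
Subtract spending:
$342 - $119 = $223

$223


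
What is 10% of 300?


Convert percentage to decimal:
10% = 0.1
Multiply:
300 x 0.1 = 30

30


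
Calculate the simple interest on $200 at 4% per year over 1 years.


Use the formula I = P x R x T / 100
P x R x T = 200 x 4 x 1 = 800
I = 800 / 100 = $8

$8


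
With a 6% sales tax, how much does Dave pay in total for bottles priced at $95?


Calculate the tax:
6% of $95 = $5.70
Add tax to price:
$95 + $5.70 = $100.70

$100.70


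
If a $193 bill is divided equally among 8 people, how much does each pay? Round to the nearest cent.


Total bill: $193
Number of people: 8
Each pays: $193 / 8 = $24.125 ≈ $24.13

$24.13


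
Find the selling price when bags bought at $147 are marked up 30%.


Calculate the markup amount:
30% of $147 = $44.10
Add to cost:
$147 + $44.10 = $191.10

$191.10


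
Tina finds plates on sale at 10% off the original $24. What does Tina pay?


Calculate the discount amount:
10% of $24 = $2.40
Subtract from original:
$24 - $2.40 = $21.60

$21.60


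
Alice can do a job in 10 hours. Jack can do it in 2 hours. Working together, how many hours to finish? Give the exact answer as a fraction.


Alice's rate: 1/10 of the job per hour
Jack's rate: 1/2 of the job per hour
Combined rate: 1/10 + 1/2 = 3/5 per hour
Time = 1 / (3/5) = 5/3 hours (≈ 1.67 hours)

5/3 hours


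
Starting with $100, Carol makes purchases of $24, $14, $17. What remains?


Add up expenses:
$24 + $14 + $17 = $55
Subtract from budget:
$100 - $55 = $45

$45


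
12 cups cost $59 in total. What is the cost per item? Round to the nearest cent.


Total cost: $59
Number of items: 12
Unit price: $59 / 12 = $4.9166... ≈ $4.92

$4.92


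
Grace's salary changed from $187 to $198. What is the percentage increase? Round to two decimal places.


Find the absolute change:
|198 - 187| = 11
Divide by original and multiply by 100:
11 / 187 x 100 = 5.8823...% ≈ 5.88%

5.88%


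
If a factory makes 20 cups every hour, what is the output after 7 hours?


Production rate: 20 cups per hour
Time: 7 hours
Total: 20 x 7 = 140 cups

140 cups


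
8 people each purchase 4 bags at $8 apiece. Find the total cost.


Cost per person:
4 x $8 = $32
Group total:
8 x $32 = $256

$256


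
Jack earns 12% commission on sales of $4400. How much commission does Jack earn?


Convert rate to decimal:
12% = 0.12
Multiply by sales:
$4400 x 0.12 = $528

$528


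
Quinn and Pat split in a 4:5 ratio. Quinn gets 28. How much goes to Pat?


Find the multiplier:
28 / 4 = 7
Apply to Pat's share:
5 x 7 = 35

35


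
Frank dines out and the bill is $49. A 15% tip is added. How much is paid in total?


Calculate the tip:
15% of $49 = $7.35
Add tip to meal cost:
$49 + $7.35 = $56.35

$56.35


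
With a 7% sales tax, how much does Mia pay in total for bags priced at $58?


Calculate the tax:
7% of $58 = $4.06
Add tax to price:
$58 + $4.06 = $62.06

$62.06


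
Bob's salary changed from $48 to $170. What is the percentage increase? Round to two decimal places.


Find the absolute change:
|170 - 48| = 122
Divide by original and multiply by 100:
122 / 48 x 100 = 254.1666...% ≈ 254.17%

254.17%


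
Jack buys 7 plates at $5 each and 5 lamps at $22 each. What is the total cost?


Cost of plates:
7 x $5 = $35
Cost of lamps:
5 x $22 = $110
Add both:
$35 + $110 = $145

$145


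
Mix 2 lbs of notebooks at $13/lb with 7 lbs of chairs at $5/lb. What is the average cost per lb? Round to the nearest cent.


Cost of notebooks:
2 x $13 = $26
Cost of chairs:
7 x $5 = $35
Total cost: $26 + $35 = $61
Total weight: 9 lbs
Average: $61 / 9 = $6.7777... ≈ $6.78/lb

$6.78/lb


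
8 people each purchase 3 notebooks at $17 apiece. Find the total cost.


Cost per person:
3 x $17 = $51
Group total:
8 x $51 = $408

$408


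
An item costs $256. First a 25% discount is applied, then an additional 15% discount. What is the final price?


First discount:
25% of $256 = $64
Price after first discount:
$256 - $64 = $192
Second discount:
15% of $192 = $28.80
Final price:
$192 - $28.80 = $163.20

$163.20


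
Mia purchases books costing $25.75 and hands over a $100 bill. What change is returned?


Start with the amount paid:
$100
Subtract the price:
$100 - $25.75 = $74.25

$74.25


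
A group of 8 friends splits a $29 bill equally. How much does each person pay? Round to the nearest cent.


Total bill: $29
Number of people: 8
Each pays: $29 / 8 = $3.625 ≈ $3.63

$3.63


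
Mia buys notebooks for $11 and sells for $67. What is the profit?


Selling price = $67
Cost price = $11
Profit = selling price - cost price:
Profit = $67 - $11 = $56

$56


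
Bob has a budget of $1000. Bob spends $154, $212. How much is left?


Add up expenses:
$154 + $212 = $366
Subtract from budget:
$1000 - $366 = $634

$634


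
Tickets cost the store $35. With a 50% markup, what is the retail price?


Calculate the markup amount:
50% of $35 = $17.50
Add to cost:
$35 + $17.50 = $52.50

$52.50


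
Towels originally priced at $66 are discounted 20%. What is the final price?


Calculate the discount amount:
20% of $66 = $13.20
Subtract from original:
$66 - $13.20 = $52.80

$52.80


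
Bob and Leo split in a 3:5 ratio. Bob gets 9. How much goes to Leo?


Find the multiplier:
9 / 3 = 3
Apply to Leo's share:
5 x 3 = 15

15


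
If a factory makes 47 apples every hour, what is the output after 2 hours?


Production rate: 47 apples per hour
Time: 2 hours
Total: 47 x 2 = 94 apples

94 apples


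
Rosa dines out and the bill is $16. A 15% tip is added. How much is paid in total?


Calculate the tip:
15% of $16 = $2.40
Add tip to meal cost:
$16 + $2.40 = $18.40

$18.40


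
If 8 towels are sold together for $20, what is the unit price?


Total cost: $20
Number of items: 8
Unit price: $20 / 8 = $2.50

$2.50


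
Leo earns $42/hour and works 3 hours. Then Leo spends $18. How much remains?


Calculate earnings:
3 x $42 = $126
Subtract spending:
$126 - $18 = $108

$108


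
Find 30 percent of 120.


Convert percentage to decimal:
30% = 0.3
Multiply:
120 x 0.3 = 36

36


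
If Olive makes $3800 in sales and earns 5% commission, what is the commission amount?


Convert rate to decimal:
5% = 0.05
Multiply by sales:
$3800 x 0.05 = $190

$190


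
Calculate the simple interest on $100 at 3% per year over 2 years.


Use the formula I = P x R x T / 100
P x R x T = 100 x 3 x 2 = 600
I = 600 / 100 = $6

$6


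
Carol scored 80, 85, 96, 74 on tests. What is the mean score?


Add the scores:
80 + 85 + 96 + 74 = 335
Divide by the number of tests:
335 / 4 = 83.75

83.75


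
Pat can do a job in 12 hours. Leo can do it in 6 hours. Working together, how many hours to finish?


Pat's rate: 1/12 of the job per hour
Leo's rate: 1/6 of the job per hour
Combined rate: 1/12 + 1/6 = 1/4 per hour
Time = 1 / (1/4) = 4 hours

4 hours


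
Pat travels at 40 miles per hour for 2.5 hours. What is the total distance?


Use the formula: distance = speed x time
Speed = 40 mph, Time = 2.5 hours
40 x 2.5 = 100 miles

100 miles


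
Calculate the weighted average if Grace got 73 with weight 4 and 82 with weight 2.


Weighted sum:
4 x 73 + 2 x 82 = 456
Total weight:
4 + 2 = 6
Weighted average:
456 / 6 = 76

76


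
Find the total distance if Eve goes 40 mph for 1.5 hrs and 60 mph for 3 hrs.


Leg 1 distance:
40 x 1.5 = 60 miles
Leg 2 distance:
60 x 3 = 180 miles
Total distance:
60 + 180 = 240 miles

240 miles


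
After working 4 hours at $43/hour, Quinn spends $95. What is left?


Calculate earnings:
4 x $43 = $172
Subtract spending:
$172 - $95 = $77

$77


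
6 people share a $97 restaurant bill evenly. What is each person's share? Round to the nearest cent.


Total bill: $97
Number of people: 6
Each pays: $97 / 6 = $16.1666... ≈ $16.17

$16.17


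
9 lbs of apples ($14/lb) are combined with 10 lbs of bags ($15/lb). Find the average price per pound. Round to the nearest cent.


Cost of apples:
9 x $14 = $126
Cost of bags:
10 x $15 = $150
Total cost: $126 + $150 = $276
Total weight: 19 lbs
Average: $276 / 19 = $14.5263... ≈ $14.53/lb

$14.53/lb


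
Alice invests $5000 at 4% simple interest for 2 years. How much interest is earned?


Use the formula I = P x R x T / 100
P x R x T = 5000 x 4 x 2 = 40000
I = 40000 / 100 = $400

$400


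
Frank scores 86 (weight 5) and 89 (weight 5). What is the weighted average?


Weighted sum:
5 x 86 + 5 x 89 = 875
Total weight:
5 + 5 = 10
Weighted average:
875 / 10 = 87.5

87.5


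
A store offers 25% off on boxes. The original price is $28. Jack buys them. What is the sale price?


Calculate the discount amount:
25% of $28 = $7
Subtract from original:
$28 - $7 = $21

$21


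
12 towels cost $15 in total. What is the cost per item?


Total cost: $15
Number of items: 12
Unit price: $15 / 12 = $1.25

$1.25


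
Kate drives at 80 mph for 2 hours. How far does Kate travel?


Use the formula: distance = speed x time
Speed = 80 mph, Time = 2 hours
80 x 2 = 160 miles

160 miles


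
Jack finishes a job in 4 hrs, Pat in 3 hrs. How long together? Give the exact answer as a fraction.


Jack's rate: 1/4 of the job per hour
Pat's rate: 1/3 of the job per hour
Combined rate: 1/4 + 1/3 = 7/12 per hour
Time = 1 / (7/12) = 12/7 hours (≈ 1.71 hours)

12/7 hours


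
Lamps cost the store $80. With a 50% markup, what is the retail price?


Calculate the markup amount:
50% of $80 = $40
Add to cost:
$80 + $40 = $120

$120


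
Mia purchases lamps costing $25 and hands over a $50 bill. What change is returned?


Start with the amount paid:
$50
Subtract the price:
$50 - $25 = $25

$25


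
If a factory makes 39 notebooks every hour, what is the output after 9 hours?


Production rate: 39 notebooks per hour
Time: 9 hours
Total: 39 x 9 = 351 notebooks

351 notebooks


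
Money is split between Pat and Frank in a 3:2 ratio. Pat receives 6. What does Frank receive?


Find the multiplier:
6 / 3 = 2
Apply to Frank's share:
2 x 2 = 4

4


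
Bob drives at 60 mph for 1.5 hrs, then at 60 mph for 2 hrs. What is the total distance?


Leg 1 distance:
60 x 1.5 = 90 miles
Leg 2 distance:
60 x 2 = 120 miles
Total distance:
90 + 120 = 210 miles

210 miles


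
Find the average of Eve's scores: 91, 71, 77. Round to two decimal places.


Add the scores:
91 + 71 + 77 = 239
Divide by the number of tests:
239 / 3 = 79.6666... ≈ 79.67

79.67


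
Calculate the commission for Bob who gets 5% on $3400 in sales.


Convert rate to decimal:
5% = 0.05
Multiply by sales:
$3400 x 0.05 = $170

$170


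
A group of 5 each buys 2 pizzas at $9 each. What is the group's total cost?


Cost per person:
2 x $9 = $18
Group total:
5 x $18 = $90

$90


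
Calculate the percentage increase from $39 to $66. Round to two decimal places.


Find the absolute change:
|66 - 39| = 27
Divide by original and multiply by 100:
27 / 39 x 100 = 69.2307...% ≈ 69.23%

69.23%


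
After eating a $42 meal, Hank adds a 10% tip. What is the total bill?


Calculate the tip:
10% of $42 = $4.20
Add tip to meal cost:
$42 + $4.20 = $46.20

$46.20


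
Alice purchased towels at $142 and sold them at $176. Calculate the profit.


Selling price = $176
Cost price = $142
Profit = selling price - cost price:
Profit = $176 - $142 = $34

$34


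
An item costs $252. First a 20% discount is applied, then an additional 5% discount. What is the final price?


First discount:
20% of $252 = $50.40
Price after first discount:
$252 - $50.40 = $201.60
Second discount:
5% of $201.60 = $10.08
Final price:
$201.60 - $10.08 = $191.52

$191.52


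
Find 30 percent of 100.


Convert percentage to decimal:
30% = 0.3
Multiply:
100 x 0.3 = 30

30


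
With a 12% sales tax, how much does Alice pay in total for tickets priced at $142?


Calculate the tax:
12% of $142 = $17.04
Add tax to price:
$142 + $17.04 = $159.04

$159.04


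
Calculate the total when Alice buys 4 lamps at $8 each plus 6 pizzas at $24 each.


Cost of lamps:
4 x $8 = $32
Cost of pizzas:
6 x $24 = $144
Add both:
$32 + $144 = $176

$176


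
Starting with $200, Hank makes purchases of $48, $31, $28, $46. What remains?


Add up expenses:
$48 + $31 + $28 + $46 = $153
Subtract from budget:
$200 - $153 = $47

$47


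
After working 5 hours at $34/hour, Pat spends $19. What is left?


Calculate earnings:
5 x $34 = $170
Subtract spending:
$170 - $19 = $151

$151


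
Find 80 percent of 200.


Convert percentage to decimal:
80% = 0.8
Multiply:
200 x 0.8 = 160

160


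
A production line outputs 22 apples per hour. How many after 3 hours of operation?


Production rate: 22 apples per hour
Time: 3 hours
Total: 22 x 3 = 66 apples

66 apples


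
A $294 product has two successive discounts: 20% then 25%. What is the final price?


First discount:
20% of $294 = $58.80
Price after first discount:
$294 - $58.80 = $235.20
Second discount:
25% of $235.20 = $58.80
Final price:
$235.20 - $58.80 = $176.40

$176.40


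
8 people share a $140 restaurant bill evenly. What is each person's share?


Total bill: $140
Number of people: 8
Each pays: $140 / 8 = $17.50

$17.50


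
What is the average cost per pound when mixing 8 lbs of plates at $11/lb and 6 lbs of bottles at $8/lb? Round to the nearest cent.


Cost of plates:
8 x $11 = $88
Cost of bottles:
6 x $8 = $48
Total cost: $88 + $48 = $136
Total weight: 14 lbs
Average: $136 / 14 = $9.7142... ≈ $9.71/lb

$9.71/lb


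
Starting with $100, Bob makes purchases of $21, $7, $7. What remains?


Add up expenses:
$21 + $7 + $7 = $35
Subtract from budget:
$100 - $35 = $65

$65


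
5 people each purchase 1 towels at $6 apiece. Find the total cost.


Cost per person:
1 x $6 = $6
Group total:
5 x $6 = $30

$30


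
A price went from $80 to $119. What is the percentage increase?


Find the absolute change:
|119 - 80| = 39
Divide by original and multiply by 100:
39 / 80 x 100 = 48.75%

48.75%


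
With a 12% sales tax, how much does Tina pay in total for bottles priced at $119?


Calculate the tax:
12% of $119 = $14.28
Add tax to price:
$119 + $14.28 = $133.28

$133.28


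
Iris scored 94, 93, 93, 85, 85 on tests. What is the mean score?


Add the scores:
94 + 93 + 93 + 85 + 85 = 450
Divide by the number of tests:
450 / 5 = 90

90


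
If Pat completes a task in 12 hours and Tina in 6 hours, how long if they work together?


Pat's rate: 1/12 of the job per hour
Tina's rate: 1/6 of the job per hour
Combined rate: 1/12 + 1/6 = 1/4 per hour
Time = 1 / (1/4) = 4 hours

4 hours


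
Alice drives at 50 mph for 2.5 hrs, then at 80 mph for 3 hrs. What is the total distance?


Leg 1 distance:
50 x 2.5 = 125 miles
Leg 2 distance:
80 x 3 = 240 miles
Total distance:
125 + 240 = 365 miles

365 miles


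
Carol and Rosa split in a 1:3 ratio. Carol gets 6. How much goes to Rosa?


Find the multiplier:
6 / 1 = 6
Apply to Rosa's share:
3 x 6 = 18

18


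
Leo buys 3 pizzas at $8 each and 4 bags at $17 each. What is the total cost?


Cost of pizzas:
3 x $8 = $24
Cost of bags:
4 x $17 = $68
Add both:
$24 + $68 = $92

$92


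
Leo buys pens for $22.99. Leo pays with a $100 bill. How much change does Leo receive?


Start with the amount paid:
$100
Subtract the price:
$100 - $22.99 = $77.01

$77.01


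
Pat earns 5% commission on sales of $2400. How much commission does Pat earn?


Convert rate to decimal:
5% = 0.05
Multiply by sales:
$2400 x 0.05 = $120

$120


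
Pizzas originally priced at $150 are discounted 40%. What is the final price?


Calculate the discount amount:
40% of $150 = $60
Subtract from original:
$150 - $60 = $90

$90


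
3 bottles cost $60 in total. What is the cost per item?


Total cost: $60
Number of items: 3
Unit price: $60 / 3 = $20

$20


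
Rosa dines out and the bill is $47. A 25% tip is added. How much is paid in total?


Calculate the tip:
25% of $47 = $11.75
Add tip to meal cost:
$47 + $11.75 = $58.75

$58.75


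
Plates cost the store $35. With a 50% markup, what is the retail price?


Calculate the markup amount:
50% of $35 = $17.50
Add to cost:
$35 + $17.50 = $52.50

$52.50


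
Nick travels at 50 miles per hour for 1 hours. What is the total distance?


Use the formula: distance = speed x time
Speed = 50 mph, Time = 1 hours
50 x 1 = 50 miles

50 miles


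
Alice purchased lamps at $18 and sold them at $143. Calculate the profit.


Selling price = $143
Cost price = $18
Profit = selling price - cost price:
Profit = $143 - $18 = $125

$125


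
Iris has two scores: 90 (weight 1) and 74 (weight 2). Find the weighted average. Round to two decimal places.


Weighted sum:
1 x 90 + 2 x 74 = 238
Total weight:
1 + 2 = 3
Weighted average:
238 / 3 = 79.3333... ≈ 79.33

79.33


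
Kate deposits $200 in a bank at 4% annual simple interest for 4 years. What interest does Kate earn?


Use the formula I = P x R x T / 100
P x R x T = 200 x 4 x 4 = 3200
I = 3200 / 100 = $32

$32


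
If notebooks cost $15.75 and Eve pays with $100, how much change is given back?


Start with the amount paid:
$100
Subtract the price:
$100 - $15.75 = $84.25

$84.25


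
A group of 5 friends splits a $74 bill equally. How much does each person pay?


Total bill: $74
Number of people: 5
Each pays: $74 / 5 = $14.80

$14.80


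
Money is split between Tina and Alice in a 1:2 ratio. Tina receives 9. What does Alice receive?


Find the multiplier:
9 / 1 = 9
Apply to Alice's share:
2 x 9 = 18

18


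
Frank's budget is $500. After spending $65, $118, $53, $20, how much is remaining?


Add up expenses:
$65 + $118 + $53 + $20 = $256
Subtract from budget:
$500 - $256 = $244

$244


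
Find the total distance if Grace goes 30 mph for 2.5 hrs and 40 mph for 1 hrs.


Leg 1 distance:
30 x 2.5 = 75 miles
Leg 2 distance:
40 x 1 = 40 miles
Total distance:
75 + 40 = 115 miles

115 miles


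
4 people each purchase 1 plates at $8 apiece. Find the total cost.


Cost per person:
1 x $8 = $8
Group total:
4 x $8 = $32

$32


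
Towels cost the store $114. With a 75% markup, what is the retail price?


Calculate the markup amount:
75% of $114 = $85.50
Add to cost:
$114 + $85.50 = $199.50

$199.50


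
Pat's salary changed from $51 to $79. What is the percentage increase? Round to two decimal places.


Find the absolute change:
|79 - 51| = 28
Divide by original and multiply by 100:
28 / 51 x 100 = 54.9019...% ≈ 54.9%

54.9%


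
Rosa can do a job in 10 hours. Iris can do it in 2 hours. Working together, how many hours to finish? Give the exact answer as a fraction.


Rosa's rate: 1/10 of the job per hour
Iris's rate: 1/2 of the job per hour
Combined rate: 1/10 + 1/2 = 3/5 per hour
Time = 1 / (3/5) = 5/3 hours (≈ 1.67 hours)

5/3 hours


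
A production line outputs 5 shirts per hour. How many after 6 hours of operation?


Production rate: 5 shirts per hour
Time: 6 hours
Total: 5 x 6 = 30 shirts

30 shirts


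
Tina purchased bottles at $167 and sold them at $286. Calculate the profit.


Selling price = $286
Cost price = $167
Profit = selling price - cost price:
Profit = $286 - $167 = $119

$119


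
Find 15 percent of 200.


Convert percentage to decimal:
15% = 0.15
Multiply:
200 x 0.15 = 30

30


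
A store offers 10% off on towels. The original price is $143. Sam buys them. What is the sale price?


Calculate the discount amount:
10% of $143 = $14.30
Subtract from original:
$143 - $14.30 = $128.70

$128.70


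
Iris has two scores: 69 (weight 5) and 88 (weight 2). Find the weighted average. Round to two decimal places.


Weighted sum:
5 x 69 + 2 x 88 = 521
Total weight:
5 + 2 = 7
Weighted average:
521 / 7 = 74.4285... ≈ 74.43

74.43


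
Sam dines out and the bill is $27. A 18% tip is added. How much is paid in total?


Calculate the tip:
18% of $27 = $4.86
Add tip to meal cost:
$27 + $4.86 = $31.86

$31.86


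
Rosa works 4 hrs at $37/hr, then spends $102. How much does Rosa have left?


Calculate earnings:
4 x $37 = $148
Subtract spending:
$148 - $102 = $46

$46


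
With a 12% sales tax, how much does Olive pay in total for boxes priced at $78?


Calculate the tax:
12% of $78 = $9.36
Add tax to price:
$78 + $9.36 = $87.36

$87.36


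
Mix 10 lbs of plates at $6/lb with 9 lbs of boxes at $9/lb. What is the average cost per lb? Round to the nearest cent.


Cost of plates:
10 x $6 = $60
Cost of boxes:
9 x $9 = $81
Total cost: $60 + $81 = $141
Total weight: 19 lbs
Average: $141 / 19 = $7.4210... ≈ $7.42/lb

$7.42/lb


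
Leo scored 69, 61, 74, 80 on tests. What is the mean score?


Add the scores:
69 + 61 + 74 + 80 = 284
Divide by the number of tests:
284 / 4 = 71

71


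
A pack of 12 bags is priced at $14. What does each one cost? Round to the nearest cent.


Total cost: $14
Number of items: 12
Unit price: $14 / 12 = $1.1666... ≈ $1.17

$1.17


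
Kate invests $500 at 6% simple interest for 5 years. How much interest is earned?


Use the formula I = P x R x T / 100
P x R x T = 500 x 6 x 5 = 15000
I = 15000 / 100 = $150

$150


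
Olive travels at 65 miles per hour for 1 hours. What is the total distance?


Use the formula: distance = speed x time
Speed = 65 mph, Time = 1 hours
65 x 1 = 65 miles

65 miles


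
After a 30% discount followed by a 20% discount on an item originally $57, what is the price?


First discount:
30% of $57 = $17.10
Price after first discount:
$57 - $17.10 = $39.90
Second discount:
20% of $39.90 = $7.98
Final price:
$39.90 - $7.98 = $31.92

$31.92


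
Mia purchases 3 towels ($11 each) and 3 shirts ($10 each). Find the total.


Cost of towels:
3 x $11 = $33
Cost of shirts:
3 x $10 = $30
Add both:
$33 + $30 = $63

$63


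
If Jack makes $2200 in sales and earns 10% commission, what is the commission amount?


Convert rate to decimal:
10% = 0.1
Multiply by sales:
$2200 x 0.1 = $220

$220


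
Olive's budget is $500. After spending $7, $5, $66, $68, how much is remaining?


Add up expenses:
$7 + $5 + $66 + $68 = $146
Subtract from budget:
$500 - $146 = $354

$354


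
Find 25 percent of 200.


Convert percentage to decimal:
25% = 0.25
Multiply:
200 x 0.25 = 50

50


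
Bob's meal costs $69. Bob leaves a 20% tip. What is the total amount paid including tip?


Calculate the tip:
20% of $69 = $13.80
Add tip to meal cost:
$69 + $13.80 = $82.80

$82.80


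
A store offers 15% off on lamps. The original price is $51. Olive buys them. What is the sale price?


Calculate the discount amount:
15% of $51 = $7.65
Subtract from original:
$51 - $7.65 = $43.35

$43.35


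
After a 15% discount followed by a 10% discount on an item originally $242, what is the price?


First discount:
15% of $242 = $36.30
Price after first discount:
$242 - $36.30 = $205.70
Second discount:
10% of $205.70 = $20.57
Final price:
$205.70 - $20.57 = $185.13

$185.13


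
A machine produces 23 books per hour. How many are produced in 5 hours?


Production rate: 23 books per hour
Time: 5 hours
Total: 23 x 5 = 115 books

115 books


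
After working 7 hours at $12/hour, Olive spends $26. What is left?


Calculate earnings:
7 x $12 = $84
Subtract spending:
$84 - $26 = $58

$58


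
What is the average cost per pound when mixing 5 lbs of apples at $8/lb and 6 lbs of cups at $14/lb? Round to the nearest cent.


Cost of apples:
5 x $8 = $40
Cost of cups:
6 x $14 = $84
Total cost: $40 + $84 = $124
Total weight: 11 lbs
Average: $124 / 11 = $11.2727... ≈ $11.27/lb

$11.27/lb


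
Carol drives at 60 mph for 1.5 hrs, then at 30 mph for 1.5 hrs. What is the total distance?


Leg 1 distance:
60 x 1.5 = 90 miles
Leg 2 distance:
30 x 1.5 = 45 miles
Total distance:
90 + 45 = 135 miles

135 miles


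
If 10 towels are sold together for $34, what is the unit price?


Total cost: $34
Number of items: 10
Unit price: $34 / 10 = $3.40

$3.40


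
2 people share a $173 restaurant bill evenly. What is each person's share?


Total bill: $173
Number of people: 2
Each pays: $173 / 2 = $86.50

$86.50


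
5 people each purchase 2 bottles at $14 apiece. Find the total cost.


Cost per person:
2 x $14 = $28
Group total:
5 x $28 = $140

$140


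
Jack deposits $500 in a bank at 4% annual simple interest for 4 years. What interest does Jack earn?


Use the formula I = P x R x T / 100
P x R x T = 500 x 4 x 4 = 8000
I = 8000 / 100 = $80

$80


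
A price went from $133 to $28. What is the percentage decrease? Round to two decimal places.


Find the absolute change:
|28 - 133| = 105
Divide by original and multiply by 100:
105 / 133 x 100 = 78.9473...% ≈ 78.95%

78.95%


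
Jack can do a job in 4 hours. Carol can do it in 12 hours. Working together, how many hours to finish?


Jack's rate: 1/4 of the job per hour
Carol's rate: 1/12 of the job per hour
Combined rate: 1/4 + 1/12 = 1/3 per hour
Time = 1 / (1/3) = 3 hours

3 hours


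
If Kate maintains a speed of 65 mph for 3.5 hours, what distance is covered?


Use the formula: distance = speed x time
Speed = 65 mph, Time = 3.5 hours
65 x 3.5 = 227.5 miles

227.5 miles


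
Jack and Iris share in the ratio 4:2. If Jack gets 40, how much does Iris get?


Find the multiplier:
40 / 4 = 10
Apply to Iris's share:
2 x 10 = 20

20


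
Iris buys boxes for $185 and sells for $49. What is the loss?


Selling price = $49
Cost price = $185
Loss = cost price - selling price:
Loss = $185 - $49 = $136

$136


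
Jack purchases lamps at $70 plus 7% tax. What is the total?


Calculate the tax:
7% of $70 = $4.90
Add tax to price:
$70 + $4.90 = $74.90

$74.90


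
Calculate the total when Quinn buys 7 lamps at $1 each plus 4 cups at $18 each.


Cost of lamps:
7 x $1 = $7
Cost of cups:
4 x $18 = $72
Add both:
$7 + $72 = $79

$79


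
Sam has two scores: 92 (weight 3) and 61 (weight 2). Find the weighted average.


Weighted sum:
3 x 92 + 2 x 61 = 398
Total weight:
3 + 2 = 5
Weighted average:
398 / 5 = 79.6

79.6


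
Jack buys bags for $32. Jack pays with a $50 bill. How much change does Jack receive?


Start with the amount paid:
$50
Subtract the price:
$50 - $32 = $18

$18


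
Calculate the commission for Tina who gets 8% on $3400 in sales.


Convert rate to decimal:
8% = 0.08
Multiply by sales:
$3400 x 0.08 = $272

$272


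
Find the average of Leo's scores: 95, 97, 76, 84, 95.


Add the scores:
95 + 97 + 76 + 84 + 95 = 447
Divide by the number of tests:
447 / 5 = 89.4

89.4


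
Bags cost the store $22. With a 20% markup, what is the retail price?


Calculate the markup amount:
20% of $22 = $4.40
Add to cost:
$22 + $4.40 = $26.40

$26.40


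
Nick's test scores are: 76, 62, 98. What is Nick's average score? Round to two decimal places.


Add the scores:
76 + 62 + 98 = 236
Divide by the number of tests:
236 / 3 = 78.6666... ≈ 78.67

78.67


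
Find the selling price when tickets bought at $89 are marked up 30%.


Calculate the markup amount:
30% of $89 = $26.70
Add to cost:
$89 + $26.70 = $115.70

$115.70


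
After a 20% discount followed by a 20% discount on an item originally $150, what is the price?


First discount:
20% of $150 = $30
Price after first discount:
$150 - $30 = $120
Second discount:
20% of $120 = $24
Final price:
$120 - $24 = $96

$96


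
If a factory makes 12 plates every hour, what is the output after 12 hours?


Production rate: 12 plates per hour
Time: 12 hours
Total: 12 x 12 = 144 plates

144 plates


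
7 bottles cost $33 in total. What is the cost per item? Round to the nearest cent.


Total cost: $33
Number of items: 7
Unit price: $33 / 7 = $4.7142... ≈ $4.71

$4.71


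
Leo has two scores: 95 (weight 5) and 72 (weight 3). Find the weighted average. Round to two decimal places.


Weighted sum:
5 x 95 + 3 x 72 = 691
Total weight:
5 + 3 = 8
Weighted average:
691 / 8 = 86.375 ≈ 86.38

86.38


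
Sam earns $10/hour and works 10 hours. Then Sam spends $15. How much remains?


Calculate earnings:
10 x $10 = $100
Subtract spending:
$100 - $15 = $85

$85


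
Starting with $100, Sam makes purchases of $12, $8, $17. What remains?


Add up expenses:
$12 + $8 + $17 = $37
Subtract from budget:
$100 - $37 = $63

$63


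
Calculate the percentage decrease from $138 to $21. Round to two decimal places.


Find the absolute change:
|21 - 138| = 117
Divide by original and multiply by 100:
117 / 138 x 100 = 84.7826...% ≈ 84.78%

84.78%


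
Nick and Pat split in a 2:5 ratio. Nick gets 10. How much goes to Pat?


Find the multiplier:
10 / 2 = 5
Apply to Pat's share:
5 x 5 = 25

25


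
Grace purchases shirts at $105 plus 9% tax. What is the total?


Calculate the tax:
9% of $105 = $9.45
Add tax to price:
$105 + $9.45 = $114.45

$114.45


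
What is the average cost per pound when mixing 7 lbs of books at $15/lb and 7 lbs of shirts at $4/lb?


Cost of books:
7 x $15 = $105
Cost of shirts:
7 x $4 = $28
Total cost: $105 + $28 = $133
Total weight: 14 lbs
Average: $133 / 14 = $9.50/lb

$9.50/lb


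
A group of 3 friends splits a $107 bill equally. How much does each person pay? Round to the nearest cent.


Total bill: $107
Number of people: 3
Each pays: $107 / 3 = $35.6666... ≈ $35.67

$35.67


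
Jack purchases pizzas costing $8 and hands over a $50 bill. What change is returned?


Start with the amount paid:
$50
Subtract the price:
$50 - $8 = $42

$42


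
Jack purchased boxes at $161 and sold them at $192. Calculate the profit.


Selling price = $192
Cost price = $161
Profit = selling price - cost price:
Profit = $192 - $161 = $31

$31


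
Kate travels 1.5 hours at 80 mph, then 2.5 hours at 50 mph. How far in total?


Leg 1 distance:
80 x 1.5 = 120 miles
Leg 2 distance:
50 x 2.5 = 125 miles
Total distance:
120 + 125 = 245 miles

245 miles


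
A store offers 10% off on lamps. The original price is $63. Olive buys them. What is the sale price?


Calculate the discount amount:
10% of $63 = $6.30
Subtract from original:
$63 - $6.30 = $56.70

$56.70


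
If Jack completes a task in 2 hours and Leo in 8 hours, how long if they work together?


Jack's rate: 1/2 of the job per hour
Leo's rate: 1/8 of the job per hour
Combined rate: 1/2 + 1/8 = 5/8 per hour
Time = 1 / (5/8) = 8/5 = 1.6 hours

1.6 hours


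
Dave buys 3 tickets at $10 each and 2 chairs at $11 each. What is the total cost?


Cost of tickets:
3 x $10 = $30
Cost of chairs:
2 x $11 = $22
Add both:
$30 + $22 = $52

$52


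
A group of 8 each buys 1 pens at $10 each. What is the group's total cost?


Cost per person:
1 x $10 = $10
Group total:
8 x $10 = $80

$80


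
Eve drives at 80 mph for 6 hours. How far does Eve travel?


Use the formula: distance = speed x time
Speed = 80 mph, Time = 6 hours
80 x 6 = 480 miles

480 miles


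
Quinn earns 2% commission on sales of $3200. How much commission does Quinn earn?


Convert rate to decimal:
2% = 0.02
Multiply by sales:
$3200 x 0.02 = $64

$64


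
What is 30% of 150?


Convert percentage to decimal:
30% = 0.3
Multiply:
150 x 0.3 = 45

45


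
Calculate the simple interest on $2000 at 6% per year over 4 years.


Use the formula I = P x R x T / 100
P x R x T = 2000 x 6 x 4 = 48000
I = 48000 / 100 = $480

$480


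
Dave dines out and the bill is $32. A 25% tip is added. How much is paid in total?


Calculate the tip:
25% of $32 = $8
Add tip to meal cost:
$32 + $8 = $40

$40


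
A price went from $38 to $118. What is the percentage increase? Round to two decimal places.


Find the absolute change:
|118 - 38| = 80
Divide by original and multiply by 100:
80 / 38 x 100 = 210.5263...% ≈ 210.53%

210.53%


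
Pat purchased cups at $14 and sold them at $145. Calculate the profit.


Selling price = $145
Cost price = $14
Profit = selling price - cost price:
Profit = $145 - $14 = $131

$131


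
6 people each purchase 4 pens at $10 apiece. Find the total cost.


Cost per person:
4 x $10 = $40
Group total:
6 x $40 = $240

$240


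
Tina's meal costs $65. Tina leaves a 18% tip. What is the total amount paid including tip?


Calculate the tip:
18% of $65 = $11.70
Add tip to meal cost:
$65 + $11.70 = $76.70

$76.70


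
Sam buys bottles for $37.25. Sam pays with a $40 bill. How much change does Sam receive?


Start with the amount paid:
$40
Subtract the price:
$40 - $37.25 = $2.75

$2.75


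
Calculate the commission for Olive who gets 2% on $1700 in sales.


Convert rate to decimal:
2% = 0.02
Multiply by sales:
$1700 x 0.02 = $34

$34


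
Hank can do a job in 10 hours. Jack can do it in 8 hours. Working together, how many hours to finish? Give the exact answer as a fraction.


Hank's rate: 1/10 of the job per hour
Jack's rate: 1/8 of the job per hour
Combined rate: 1/10 + 1/8 = 9/40 per hour
Time = 1 / (9/40) = 40/9 hours (≈ 4.44 hours)

40/9 hours


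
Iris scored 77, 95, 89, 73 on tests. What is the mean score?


Add the scores:
77 + 95 + 89 + 73 = 334
Divide by the number of tests:
334 / 4 = 83.5

83.5


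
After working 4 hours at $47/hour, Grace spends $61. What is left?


Calculate earnings:
4 x $47 = $188
Subtract spending:
$188 - $61 = $127

$127


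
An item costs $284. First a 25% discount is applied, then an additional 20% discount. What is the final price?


First discount:
25% of $284 = $71
Price after first discount:
$284 - $71 = $213
Second discount:
20% of $213 = $42.60
Final price:
$213 - $42.60 = $170.40

$170.40


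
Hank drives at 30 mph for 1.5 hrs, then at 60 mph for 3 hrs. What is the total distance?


Leg 1 distance:
30 x 1.5 = 45 miles
Leg 2 distance:
60 x 3 = 180 miles
Total distance:
45 + 180 = 225 miles

225 miles


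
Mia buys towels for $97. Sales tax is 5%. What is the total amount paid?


Calculate the tax:
5% of $97 = $4.85
Add tax to price:
$97 + $4.85 = $101.85

$101.85


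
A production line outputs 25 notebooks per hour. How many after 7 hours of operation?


Production rate: 25 notebooks per hour
Time: 7 hours
Total: 25 x 7 = 175 notebooks

175 notebooks


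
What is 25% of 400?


Convert percentage to decimal:
25% = 0.25
Multiply:
400 x 0.25 = 100

100


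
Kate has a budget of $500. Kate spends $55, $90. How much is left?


Add up expenses:
$55 + $90 = $145
Subtract from budget:
$500 - $145 = $355

$355


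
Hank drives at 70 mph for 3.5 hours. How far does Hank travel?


Use the formula: distance = speed x time
Speed = 70 mph, Time = 3.5 hours
70 x 3.5 = 245 miles

245 miles


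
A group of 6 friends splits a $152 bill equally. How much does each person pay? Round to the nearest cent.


Total bill: $152
Number of people: 6
Each pays: $152 / 6 = $25.3333... ≈ $25.33

$25.33


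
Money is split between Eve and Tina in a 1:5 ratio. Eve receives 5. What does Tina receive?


Find the multiplier:
5 / 1 = 5
Apply to Tina's share:
5 x 5 = 25

25


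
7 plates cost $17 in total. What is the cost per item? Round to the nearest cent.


Total cost: $17
Number of items: 7
Unit price: $17 / 7 = $2.4285... ≈ $2.43

$2.43


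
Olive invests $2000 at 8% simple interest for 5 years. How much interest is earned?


Use the formula I = P x R x T / 100
P x R x T = 2000 x 8 x 5 = 80000
I = 80000 / 100 = $800

$800
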